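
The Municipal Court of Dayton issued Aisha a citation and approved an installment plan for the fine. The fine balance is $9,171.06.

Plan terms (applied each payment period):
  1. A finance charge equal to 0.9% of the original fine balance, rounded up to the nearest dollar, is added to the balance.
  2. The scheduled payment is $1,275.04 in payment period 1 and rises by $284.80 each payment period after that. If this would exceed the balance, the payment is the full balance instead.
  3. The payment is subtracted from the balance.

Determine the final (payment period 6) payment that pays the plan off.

$445.86

Payment period 1: opening $9,171.06; interest $83.00 → $9,254.06; payment $1,275.04; balance $7,979.02
Payment period 2: opening $7,979.02; interest $83.00 → $8,062.02; payment $1,559.84; balance $6,502.18
Payment period 3: opening $6,502.18; interest $83.00 → $6,585.18; payment $1,844.64; balance $4,740.54
Payment period 4: opening $4,740.54; interest $83.00 → $4,823.54; payment $2,129.44; balance $2,694.10
Payment period 5: opening $2,694.10; interest $83.00 → $2,777.10; payment $2,414.24; balance $362.86
Payment period 6: opening $362.86; interest $83.00 → $445.86; payment $445.86; balance $0.00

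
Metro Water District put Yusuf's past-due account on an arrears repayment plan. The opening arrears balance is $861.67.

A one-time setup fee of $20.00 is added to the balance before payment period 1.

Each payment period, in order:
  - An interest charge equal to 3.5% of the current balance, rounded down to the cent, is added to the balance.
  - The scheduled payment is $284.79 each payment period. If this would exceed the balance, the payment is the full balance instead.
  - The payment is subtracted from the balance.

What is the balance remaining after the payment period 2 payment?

$364.91

Payment period 1: $881.67 +$30.85 interest = $912.52; pay $284.79 → $627.73
Payment period 2: $627.73 +$21.97 interest = $649.70; pay $284.79 → $364.91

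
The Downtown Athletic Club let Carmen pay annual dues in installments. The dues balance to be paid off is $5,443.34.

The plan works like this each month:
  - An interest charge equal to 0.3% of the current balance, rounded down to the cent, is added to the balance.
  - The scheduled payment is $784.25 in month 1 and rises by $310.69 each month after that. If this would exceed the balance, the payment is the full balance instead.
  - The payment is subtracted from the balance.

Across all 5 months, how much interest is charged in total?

Month 1: $5,443.34 +$16.33 interest = $5,459.67; pay $784.25 → $4,675.42
Month 2: $4,675.42 +$14.02 interest = $4,689.44; pay $1,094.94 → $3,594.50
Month 3: $3,594.50 +$10.78 interest = $3,605.28; pay $1,405.63 → $2,199.65
Month 4: $2,199.65 +$6.59 interest = $2,206.24; pay $1,716.32 → $489.92
Month 5: $489.92 +$1.46 interest = $491.38; pay $491.38 → $0.00
Total interest: $16.33 + $14.02 + $10.78 + $6.59 + $1.46 = $49.18

$49.18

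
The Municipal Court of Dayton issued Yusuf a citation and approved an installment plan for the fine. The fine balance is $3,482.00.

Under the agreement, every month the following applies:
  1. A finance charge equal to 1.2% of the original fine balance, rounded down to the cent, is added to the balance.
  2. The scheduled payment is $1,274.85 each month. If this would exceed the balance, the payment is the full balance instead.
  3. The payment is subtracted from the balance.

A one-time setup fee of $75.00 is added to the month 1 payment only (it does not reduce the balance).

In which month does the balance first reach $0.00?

Month 1: opening $3,482.00; interest $41.78 → $3,523.78; payment $1,274.85 (+ $75.00 fee); balance $2,248.93
Month 2: opening $2,248.93; interest $41.78 → $2,290.71; payment $1,274.85; balance $1,015.86
Month 3: opening $1,015.86; interest $41.78 → $1,057.64; payment $1,057.64; balance $0.00
Balance reaches $0.00 in month 3.

3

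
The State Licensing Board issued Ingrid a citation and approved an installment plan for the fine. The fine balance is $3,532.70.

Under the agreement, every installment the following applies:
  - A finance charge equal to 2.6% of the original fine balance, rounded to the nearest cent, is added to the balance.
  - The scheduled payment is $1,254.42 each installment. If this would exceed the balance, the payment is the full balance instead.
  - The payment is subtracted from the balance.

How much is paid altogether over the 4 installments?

$3,900.10

# | Opening | Interest | Payment | End bal
1 | $3,532.70 | $91.85 | $1,254.42 | $2,370.13
2 | $2,370.13 | $91.85 | $1,254.42 | $1,207.56
3 | $1,207.56 | $91.85 | $1,254.42 | $44.99
4 | $44.99 | $91.85 | $136.84 | $0.00
Total paid: $3,900.10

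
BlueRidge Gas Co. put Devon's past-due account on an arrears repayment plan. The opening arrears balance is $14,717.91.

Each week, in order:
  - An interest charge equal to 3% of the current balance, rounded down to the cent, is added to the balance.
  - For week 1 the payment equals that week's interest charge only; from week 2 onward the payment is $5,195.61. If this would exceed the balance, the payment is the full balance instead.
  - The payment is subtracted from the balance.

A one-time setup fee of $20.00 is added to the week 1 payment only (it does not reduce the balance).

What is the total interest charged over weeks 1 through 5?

$1,334.68

Week 1: opening $14,717.91; interest $441.53 → $15,159.44; payment $441.53 (+ $20.00 fee); balance $14,717.91
Week 2: opening $14,717.91; interest $441.53 → $15,159.44; payment $5,195.61; balance $9,963.83
Week 3: opening $9,963.83; interest $298.91 → $10,262.74; payment $5,195.61; balance $5,067.13
Week 4: opening $5,067.13; interest $152.01 → $5,219.14; payment $5,195.61; balance $23.53
Week 5: opening $23.53; interest $0.70 → $24.23; payment $24.23; balance $0.00
Total interest: $441.53 + $441.53 + $298.91 + $152.01 + $0.70 = $1,334.68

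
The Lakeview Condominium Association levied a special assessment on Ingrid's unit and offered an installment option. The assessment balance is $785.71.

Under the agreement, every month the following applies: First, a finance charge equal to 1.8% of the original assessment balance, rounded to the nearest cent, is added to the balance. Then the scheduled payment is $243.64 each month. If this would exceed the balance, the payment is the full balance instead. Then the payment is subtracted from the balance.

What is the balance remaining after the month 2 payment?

$326.71

# | Opening | Interest | Payment | End bal
1 | $785.71 | $14.14 | $243.64 | $556.21
2 | $556.21 | $14.14 | $243.64 | $326.71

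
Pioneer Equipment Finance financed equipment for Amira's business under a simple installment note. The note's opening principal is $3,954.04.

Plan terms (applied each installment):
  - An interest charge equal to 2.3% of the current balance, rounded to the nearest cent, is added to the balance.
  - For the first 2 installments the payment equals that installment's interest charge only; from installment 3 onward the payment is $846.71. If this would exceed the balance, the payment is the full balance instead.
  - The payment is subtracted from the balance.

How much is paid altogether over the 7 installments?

$4,412.77

Installment 1: opening $3,954.04; interest $90.94 → $4,044.98; payment $90.94; balance $3,954.04
Installment 2: opening $3,954.04; interest $90.94 → $4,044.98; payment $90.94; balance $3,954.04
Installment 3: opening $3,954.04; interest $90.94 → $4,044.98; payment $846.71; balance $3,198.27
Installment 4: opening $3,198.27; interest $73.56 → $3,271.83; payment $846.71; balance $2,425.12
Installment 5: opening $2,425.12; interest $55.78 → $2,480.90; payment $846.71; balance $1,634.19
Installment 6: opening $1,634.19; interest $37.59 → $1,671.78; payment $846.71; balance $825.07
Installment 7: opening $825.07; interest $18.98 → $844.05; payment $844.05; balance $0.00
Total paid: $4,412.77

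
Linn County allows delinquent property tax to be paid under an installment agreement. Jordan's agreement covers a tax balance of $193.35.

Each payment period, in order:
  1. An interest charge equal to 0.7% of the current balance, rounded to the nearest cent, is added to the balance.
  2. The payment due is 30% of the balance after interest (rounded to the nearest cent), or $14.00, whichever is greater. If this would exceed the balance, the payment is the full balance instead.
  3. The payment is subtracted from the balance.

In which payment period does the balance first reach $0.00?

# | Opening | Interest | Payment | End bal
1 | $193.35 | $1.35 | $58.41 | $136.29
2 | $136.29 | $0.95 | $41.17 | $96.07
3 | $96.07 | $0.67 | $29.02 | $67.72
4 | $67.72 | $0.47 | $20.46 | $47.73
5 | $47.73 | $0.33 | $14.42 | $33.64
6 | $33.64 | $0.24 | $14.00 | $19.88
7 | $19.88 | $0.14 | $14.00 | $6.02
8 | $6.02 | $0.04 | $6.06 | $0.00
Balance reaches $0.00 in payment period 8.

8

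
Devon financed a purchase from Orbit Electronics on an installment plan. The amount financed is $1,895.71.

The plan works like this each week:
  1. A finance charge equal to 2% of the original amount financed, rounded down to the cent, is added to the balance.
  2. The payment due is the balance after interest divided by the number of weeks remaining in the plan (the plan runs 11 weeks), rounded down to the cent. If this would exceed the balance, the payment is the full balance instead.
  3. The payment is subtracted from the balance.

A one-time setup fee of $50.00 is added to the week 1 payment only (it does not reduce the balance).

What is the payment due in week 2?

Week 1: $1,895.71 +$37.91 interest = $1,933.62; pay $175.78 (+ $50.00 fee) → $1,757.84
Week 2: $1,757.84 +$37.91 interest = $1,795.75; pay $179.57 → $1,616.18

$179.57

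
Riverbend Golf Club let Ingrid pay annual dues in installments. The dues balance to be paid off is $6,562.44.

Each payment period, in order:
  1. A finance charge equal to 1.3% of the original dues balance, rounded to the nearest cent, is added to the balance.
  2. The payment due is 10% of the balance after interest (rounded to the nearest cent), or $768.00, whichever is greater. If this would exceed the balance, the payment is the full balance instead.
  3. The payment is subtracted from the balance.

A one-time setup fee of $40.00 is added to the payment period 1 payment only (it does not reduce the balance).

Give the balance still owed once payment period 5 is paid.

# | Opening | Interest | Payment | Fee | End bal
1 | $6,562.44 | $85.31 | $768.00 | $40.00 | $5,879.75
2 | $5,879.75 | $85.31 | $768.00 | — | $5,197.06
3 | $5,197.06 | $85.31 | $768.00 | — | $4,514.37
4 | $4,514.37 | $85.31 | $768.00 | — | $3,831.68
5 | $3,831.68 | $85.31 | $768.00 | — | $3,148.99

$3,148.99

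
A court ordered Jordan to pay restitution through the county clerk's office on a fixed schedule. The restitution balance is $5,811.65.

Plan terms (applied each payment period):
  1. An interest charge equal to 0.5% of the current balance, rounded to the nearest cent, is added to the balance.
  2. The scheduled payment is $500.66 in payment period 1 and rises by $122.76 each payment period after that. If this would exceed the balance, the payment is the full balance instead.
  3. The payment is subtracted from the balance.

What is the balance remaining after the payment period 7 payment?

# | Opening | Interest | Payment | End bal
1 | $5,811.65 | $29.06 | $500.66 | $5,340.05
2 | $5,340.05 | $26.70 | $623.42 | $4,743.33
3 | $4,743.33 | $23.72 | $746.18 | $4,020.87
4 | $4,020.87 | $20.10 | $868.94 | $3,172.03
5 | $3,172.03 | $15.86 | $991.70 | $2,196.19
6 | $2,196.19 | $10.98 | $1,114.46 | $1,092.71
7 | $1,092.71 | $5.46 | $1,098.17 | $0.00

$0.00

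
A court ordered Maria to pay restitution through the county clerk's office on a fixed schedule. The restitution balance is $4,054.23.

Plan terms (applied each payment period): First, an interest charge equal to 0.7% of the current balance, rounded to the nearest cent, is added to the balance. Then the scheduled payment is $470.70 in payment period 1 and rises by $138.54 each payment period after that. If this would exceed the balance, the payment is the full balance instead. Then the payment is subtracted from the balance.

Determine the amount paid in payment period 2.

$609.24

Payment period 1: opening $4,054.23; interest $28.38 → $4,082.61; payment $470.70; balance $3,611.91
Payment period 2: opening $3,611.91; interest $25.28 → $3,637.19; payment $609.24; balance $3,027.95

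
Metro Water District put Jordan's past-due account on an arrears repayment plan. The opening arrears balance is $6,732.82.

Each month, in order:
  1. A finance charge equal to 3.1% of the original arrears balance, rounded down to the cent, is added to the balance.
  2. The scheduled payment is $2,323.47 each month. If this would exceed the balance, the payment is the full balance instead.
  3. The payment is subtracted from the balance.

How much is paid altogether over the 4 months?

Month 1: opening $6,732.82; interest $208.71 → $6,941.53; payment $2,323.47; balance $4,618.06
Month 2: opening $4,618.06; interest $208.71 → $4,826.77; payment $2,323.47; balance $2,503.30
Month 3: opening $2,503.30; interest $208.71 → $2,712.01; payment $2,323.47; balance $388.54
Month 4: opening $388.54; interest $208.71 → $597.25; payment $597.25; balance $0.00
Total paid: $7,567.66

$7,567.66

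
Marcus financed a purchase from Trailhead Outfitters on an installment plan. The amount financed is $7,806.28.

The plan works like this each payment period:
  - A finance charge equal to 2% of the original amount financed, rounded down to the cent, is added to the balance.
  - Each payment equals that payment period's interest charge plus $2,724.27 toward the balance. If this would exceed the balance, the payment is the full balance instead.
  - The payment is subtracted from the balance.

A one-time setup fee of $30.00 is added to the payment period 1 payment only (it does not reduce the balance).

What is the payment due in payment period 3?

$2,513.86

# | Opening | Interest | Payment | Fee | End bal
1 | $7,806.28 | $156.12 | $2,880.39 | $30.00 | $5,082.01
2 | $5,082.01 | $156.12 | $2,880.39 | — | $2,357.74
3 | $2,357.74 | $156.12 | $2,513.86 | — | $0.00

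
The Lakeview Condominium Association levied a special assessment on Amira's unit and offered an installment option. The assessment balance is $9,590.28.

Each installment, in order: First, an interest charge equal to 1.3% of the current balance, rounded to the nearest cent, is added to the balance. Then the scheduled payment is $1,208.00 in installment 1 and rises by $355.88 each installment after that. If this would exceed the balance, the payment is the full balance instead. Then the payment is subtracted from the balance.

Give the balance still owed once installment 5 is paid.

$425.60

# | Opening | Interest | Payment | End bal
1 | $9,590.28 | $124.67 | $1,208.00 | $8,506.95
2 | $8,506.95 | $110.59 | $1,563.88 | $7,053.66
3 | $7,053.66 | $91.70 | $1,919.76 | $5,225.60
4 | $5,225.60 | $67.93 | $2,275.64 | $3,017.89
5 | $3,017.89 | $39.23 | $2,631.52 | $425.60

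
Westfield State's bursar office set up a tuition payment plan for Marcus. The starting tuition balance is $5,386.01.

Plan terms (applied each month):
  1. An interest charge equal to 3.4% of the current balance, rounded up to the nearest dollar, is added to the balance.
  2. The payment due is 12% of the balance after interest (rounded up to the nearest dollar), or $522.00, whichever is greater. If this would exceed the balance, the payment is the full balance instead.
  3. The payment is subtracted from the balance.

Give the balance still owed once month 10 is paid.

Month 1: opening $5,386.01; interest $184.00 → $5,570.01; payment $669.00; balance $4,901.01
Month 2: opening $4,901.01; interest $167.00 → $5,068.01; payment $609.00; balance $4,459.01
Month 3: opening $4,459.01; interest $152.00 → $4,611.01; payment $554.00; balance $4,057.01
Month 4: opening $4,057.01; interest $138.00 → $4,195.01; payment $522.00; balance $3,673.01
Month 5: opening $3,673.01; interest $125.00 → $3,798.01; payment $522.00; balance $3,276.01
Month 6: opening $3,276.01; interest $112.00 → $3,388.01; payment $522.00; balance $2,866.01
Month 7: opening $2,866.01; interest $98.00 → $2,964.01; payment $522.00; balance $2,442.01
Month 8: opening $2,442.01; interest $84.00 → $2,526.01; payment $522.00; balance $2,004.01
Month 9: opening $2,004.01; interest $69.00 → $2,073.01; payment $522.00; balance $1,551.01
Month 10: opening $1,551.01; interest $53.00 → $1,604.01; payment $522.00; balance $1,082.01

$1,082.01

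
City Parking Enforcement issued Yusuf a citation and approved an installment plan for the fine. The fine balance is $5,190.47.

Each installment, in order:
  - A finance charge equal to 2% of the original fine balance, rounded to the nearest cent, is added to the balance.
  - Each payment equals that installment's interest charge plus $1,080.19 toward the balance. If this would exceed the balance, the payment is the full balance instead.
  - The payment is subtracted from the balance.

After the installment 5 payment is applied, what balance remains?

$0.00

Installment 1: $5,190.47 +$103.81 interest = $5,294.28; pay $1,184.00 → $4,110.28
Installment 2: $4,110.28 +$103.81 interest = $4,214.09; pay $1,184.00 → $3,030.09
Installment 3: $3,030.09 +$103.81 interest = $3,133.90; pay $1,184.00 → $1,949.90
Installment 4: $1,949.90 +$103.81 interest = $2,053.71; pay $1,184.00 → $869.71
Installment 5: $869.71 +$103.81 interest = $973.52; pay $973.52 → $0.00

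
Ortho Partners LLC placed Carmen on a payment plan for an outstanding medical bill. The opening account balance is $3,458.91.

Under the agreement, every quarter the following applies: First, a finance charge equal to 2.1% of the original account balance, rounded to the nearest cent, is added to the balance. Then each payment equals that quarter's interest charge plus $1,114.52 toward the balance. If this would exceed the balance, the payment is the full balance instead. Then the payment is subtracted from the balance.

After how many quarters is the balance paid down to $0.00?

Quarter 1: $3,458.91 +$72.64 interest = $3,531.55; pay $1,187.16 → $2,344.39
Quarter 2: $2,344.39 +$72.64 interest = $2,417.03; pay $1,187.16 → $1,229.87
Quarter 3: $1,229.87 +$72.64 interest = $1,302.51; pay $1,187.16 → $115.35
Quarter 4: $115.35 +$72.64 interest = $187.99; pay $187.99 → $0.00
Balance reaches $0.00 in quarter 4.

4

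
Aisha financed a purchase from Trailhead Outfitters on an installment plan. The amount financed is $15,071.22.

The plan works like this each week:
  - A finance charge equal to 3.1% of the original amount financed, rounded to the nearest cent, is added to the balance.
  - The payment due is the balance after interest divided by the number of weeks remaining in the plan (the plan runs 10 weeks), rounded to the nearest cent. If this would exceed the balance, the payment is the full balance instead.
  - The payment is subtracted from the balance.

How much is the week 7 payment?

$2,019.01

# | Opening | Interest | Payment | End bal
1 | $15,071.22 | $467.21 | $1,553.84 | $13,984.59
2 | $13,984.59 | $467.21 | $1,605.76 | $12,846.04
3 | $12,846.04 | $467.21 | $1,664.16 | $11,649.09
4 | $11,649.09 | $467.21 | $1,730.90 | $10,385.40
5 | $10,385.40 | $467.21 | $1,808.77 | $9,043.84
6 | $9,043.84 | $467.21 | $1,902.21 | $7,608.84
7 | $7,608.84 | $467.21 | $2,019.01 | $6,057.04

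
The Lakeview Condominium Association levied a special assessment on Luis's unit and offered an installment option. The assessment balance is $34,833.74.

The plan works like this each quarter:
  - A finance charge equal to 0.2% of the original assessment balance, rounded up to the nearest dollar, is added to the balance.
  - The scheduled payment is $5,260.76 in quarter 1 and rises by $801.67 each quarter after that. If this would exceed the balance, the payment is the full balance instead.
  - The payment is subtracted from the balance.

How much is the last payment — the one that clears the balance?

$933.24

# | Opening | Interest | Payment | End bal
1 | $34,833.74 | $70.00 | $5,260.76 | $29,642.98
2 | $29,642.98 | $70.00 | $6,062.43 | $23,650.55
3 | $23,650.55 | $70.00 | $6,864.10 | $16,856.45
4 | $16,856.45 | $70.00 | $7,665.77 | $9,260.68
5 | $9,260.68 | $70.00 | $8,467.44 | $863.24
6 | $863.24 | $70.00 | $933.24 | $0.00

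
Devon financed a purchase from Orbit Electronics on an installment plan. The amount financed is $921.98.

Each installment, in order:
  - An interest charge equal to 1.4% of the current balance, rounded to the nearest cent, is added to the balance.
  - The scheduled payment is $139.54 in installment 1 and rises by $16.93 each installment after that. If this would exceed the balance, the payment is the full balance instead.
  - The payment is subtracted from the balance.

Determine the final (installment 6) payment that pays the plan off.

Installment 1: opening $921.98; interest $12.91 → $934.89; payment $139.54; balance $795.35
Installment 2: opening $795.35; interest $11.13 → $806.48; payment $156.47; balance $650.01
Installment 3: opening $650.01; interest $9.10 → $659.11; payment $173.40; balance $485.71
Installment 4: opening $485.71; interest $6.80 → $492.51; payment $190.33; balance $302.18
Installment 5: opening $302.18; interest $4.23 → $306.41; payment $207.26; balance $99.15
Installment 6: opening $99.15; interest $1.39 → $100.54; payment $100.54; balance $0.00

$100.54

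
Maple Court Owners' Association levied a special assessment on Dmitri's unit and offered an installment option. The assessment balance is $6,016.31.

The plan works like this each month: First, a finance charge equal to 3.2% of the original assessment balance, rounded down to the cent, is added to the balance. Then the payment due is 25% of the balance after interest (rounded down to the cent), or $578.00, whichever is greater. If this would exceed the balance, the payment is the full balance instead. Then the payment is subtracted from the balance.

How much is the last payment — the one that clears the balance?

$518.82

Month 1: opening $6,016.31; interest $192.52 → $6,208.83; payment $1,552.20; balance $4,656.63
Month 2: opening $4,656.63; interest $192.52 → $4,849.15; payment $1,212.28; balance $3,636.87
Month 3: opening $3,636.87; interest $192.52 → $3,829.39; payment $957.34; balance $2,872.05
Month 4: opening $2,872.05; interest $192.52 → $3,064.57; payment $766.14; balance $2,298.43
Month 5: opening $2,298.43; interest $192.52 → $2,490.95; payment $622.73; balance $1,868.22
Month 6: opening $1,868.22; interest $192.52 → $2,060.74; payment $578.00; balance $1,482.74
Month 7: opening $1,482.74; interest $192.52 → $1,675.26; payment $578.00; balance $1,097.26
Month 8: opening $1,097.26; interest $192.52 → $1,289.78; payment $578.00; balance $711.78
Month 9: opening $711.78; interest $192.52 → $904.30; payment $578.00; balance $326.30
Month 10: opening $326.30; interest $192.52 → $518.82; payment $518.82; balance $0.00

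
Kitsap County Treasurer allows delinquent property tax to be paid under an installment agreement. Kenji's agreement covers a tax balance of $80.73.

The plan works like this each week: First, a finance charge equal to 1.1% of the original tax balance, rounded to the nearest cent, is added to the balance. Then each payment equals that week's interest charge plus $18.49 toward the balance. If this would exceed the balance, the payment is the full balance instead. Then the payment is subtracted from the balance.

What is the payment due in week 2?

$19.38

# | Opening | Interest | Payment | End bal
1 | $80.73 | $0.89 | $19.38 | $62.24
2 | $62.24 | $0.89 | $19.38 | $43.75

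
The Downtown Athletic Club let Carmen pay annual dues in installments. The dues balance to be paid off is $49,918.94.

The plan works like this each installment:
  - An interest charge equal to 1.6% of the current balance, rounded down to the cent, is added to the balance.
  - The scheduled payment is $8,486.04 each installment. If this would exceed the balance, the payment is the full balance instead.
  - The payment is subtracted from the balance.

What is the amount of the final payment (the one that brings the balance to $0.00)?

Installment 1: $49,918.94 +$798.70 interest = $50,717.64; pay $8,486.04 → $42,231.60
Installment 2: $42,231.60 +$675.70 interest = $42,907.30; pay $8,486.04 → $34,421.26
Installment 3: $34,421.26 +$550.74 interest = $34,972.00; pay $8,486.04 → $26,485.96
Installment 4: $26,485.96 +$423.77 interest = $26,909.73; pay $8,486.04 → $18,423.69
Installment 5: $18,423.69 +$294.77 interest = $18,718.46; pay $8,486.04 → $10,232.42
Installment 6: $10,232.42 +$163.71 interest = $10,396.13; pay $8,486.04 → $1,910.09
Installment 7: $1,910.09 +$30.56 interest = $1,940.65; pay $1,940.65 → $0.00

$1,940.65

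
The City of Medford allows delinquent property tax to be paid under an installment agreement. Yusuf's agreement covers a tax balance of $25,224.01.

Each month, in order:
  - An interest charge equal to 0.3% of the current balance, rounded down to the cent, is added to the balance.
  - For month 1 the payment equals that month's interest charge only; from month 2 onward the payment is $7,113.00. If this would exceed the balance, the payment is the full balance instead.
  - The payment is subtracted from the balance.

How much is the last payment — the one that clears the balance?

$4,060.76

Month 1: opening $25,224.01; interest $75.67 → $25,299.68; payment $75.67; balance $25,224.01
Month 2: opening $25,224.01; interest $75.67 → $25,299.68; payment $7,113.00; balance $18,186.68
Month 3: opening $18,186.68; interest $54.56 → $18,241.24; payment $7,113.00; balance $11,128.24
Month 4: opening $11,128.24; interest $33.38 → $11,161.62; payment $7,113.00; balance $4,048.62
Month 5: opening $4,048.62; interest $12.14 → $4,060.76; payment $4,060.76; balance $0.00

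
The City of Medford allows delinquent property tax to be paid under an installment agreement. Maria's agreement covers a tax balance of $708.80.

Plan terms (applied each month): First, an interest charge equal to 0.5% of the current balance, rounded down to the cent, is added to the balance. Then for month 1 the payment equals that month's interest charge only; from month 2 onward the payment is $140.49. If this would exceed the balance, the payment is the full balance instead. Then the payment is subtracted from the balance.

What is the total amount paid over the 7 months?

Month 1: opening $708.80; interest $3.54 → $712.34; payment $3.54; balance $708.80
Month 2: opening $708.80; interest $3.54 → $712.34; payment $140.49; balance $571.85
Month 3: opening $571.85; interest $2.85 → $574.70; payment $140.49; balance $434.21
Month 4: opening $434.21; interest $2.17 → $436.38; payment $140.49; balance $295.89
Month 5: opening $295.89; interest $1.47 → $297.36; payment $140.49; balance $156.87
Month 6: opening $156.87; interest $0.78 → $157.65; payment $140.49; balance $17.16
Month 7: opening $17.16; interest $0.08 → $17.24; payment $17.24; balance $0.00
Total paid: $723.23

$723.23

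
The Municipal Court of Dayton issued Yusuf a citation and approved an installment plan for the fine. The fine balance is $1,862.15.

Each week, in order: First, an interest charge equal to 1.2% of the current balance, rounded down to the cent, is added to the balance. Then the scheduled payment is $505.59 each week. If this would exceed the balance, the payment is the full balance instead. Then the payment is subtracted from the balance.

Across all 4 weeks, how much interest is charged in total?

$54.28

# | Opening | Interest | Payment | End bal
1 | $1,862.15 | $22.34 | $505.59 | $1,378.90
2 | $1,378.90 | $16.54 | $505.59 | $889.85
3 | $889.85 | $10.67 | $505.59 | $394.93
4 | $394.93 | $4.73 | $399.66 | $0.00
Total interest: $22.34 + $16.54 + $10.67 + $4.73 = $54.28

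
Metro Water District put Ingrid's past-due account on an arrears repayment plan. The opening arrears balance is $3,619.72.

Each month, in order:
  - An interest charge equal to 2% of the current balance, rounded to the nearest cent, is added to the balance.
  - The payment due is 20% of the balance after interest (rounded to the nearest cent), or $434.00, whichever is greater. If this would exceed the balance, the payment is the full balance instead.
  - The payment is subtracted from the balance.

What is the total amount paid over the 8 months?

Month 1: $3,619.72 +$72.39 interest = $3,692.11; pay $738.42 → $2,953.69
Month 2: $2,953.69 +$59.07 interest = $3,012.76; pay $602.55 → $2,410.21
Month 3: $2,410.21 +$48.20 interest = $2,458.41; pay $491.68 → $1,966.73
Month 4: $1,966.73 +$39.33 interest = $2,006.06; pay $434.00 → $1,572.06
Month 5: $1,572.06 +$31.44 interest = $1,603.50; pay $434.00 → $1,169.50
Month 6: $1,169.50 +$23.39 interest = $1,192.89; pay $434.00 → $758.89
Month 7: $758.89 +$15.18 interest = $774.07; pay $434.00 → $340.07
Month 8: $340.07 +$6.80 interest = $346.87; pay $346.87 → $0.00
Total paid: $3,915.52

$3,915.52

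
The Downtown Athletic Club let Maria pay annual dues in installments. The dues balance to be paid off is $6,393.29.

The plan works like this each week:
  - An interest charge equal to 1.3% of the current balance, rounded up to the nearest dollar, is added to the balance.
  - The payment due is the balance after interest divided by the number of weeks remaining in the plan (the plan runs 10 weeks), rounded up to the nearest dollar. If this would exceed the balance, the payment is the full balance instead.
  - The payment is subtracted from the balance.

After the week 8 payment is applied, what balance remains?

$1,417.29

Week 1: opening $6,393.29; interest $84.00 → $6,477.29; payment $648.00; balance $5,829.29
Week 2: opening $5,829.29; interest $76.00 → $5,905.29; payment $657.00; balance $5,248.29
Week 3: opening $5,248.29; interest $69.00 → $5,317.29; payment $665.00; balance $4,652.29
Week 4: opening $4,652.29; interest $61.00 → $4,713.29; payment $674.00; balance $4,039.29
Week 5: opening $4,039.29; interest $53.00 → $4,092.29; payment $683.00; balance $3,409.29
Week 6: opening $3,409.29; interest $45.00 → $3,454.29; payment $691.00; balance $2,763.29
Week 7: opening $2,763.29; interest $36.00 → $2,799.29; payment $700.00; balance $2,099.29
Week 8: opening $2,099.29; interest $28.00 → $2,127.29; payment $710.00; balance $1,417.29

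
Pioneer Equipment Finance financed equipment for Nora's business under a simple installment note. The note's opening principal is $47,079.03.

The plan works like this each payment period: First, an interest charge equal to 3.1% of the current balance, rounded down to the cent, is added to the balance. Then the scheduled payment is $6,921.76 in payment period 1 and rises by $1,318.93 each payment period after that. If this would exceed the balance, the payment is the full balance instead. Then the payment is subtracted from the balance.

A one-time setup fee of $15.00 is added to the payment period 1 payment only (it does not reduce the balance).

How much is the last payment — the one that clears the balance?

# | Opening | Interest | Payment | Fee | End bal
1 | $47,079.03 | $1,459.44 | $6,921.76 | $15.00 | $41,616.71
2 | $41,616.71 | $1,290.11 | $8,240.69 | — | $34,666.13
3 | $34,666.13 | $1,074.65 | $9,559.62 | — | $26,181.16
4 | $26,181.16 | $811.61 | $10,878.55 | — | $16,114.22
5 | $16,114.22 | $499.54 | $12,197.48 | — | $4,416.28
6 | $4,416.28 | $136.90 | $4,553.18 | — | $0.00

$4,553.18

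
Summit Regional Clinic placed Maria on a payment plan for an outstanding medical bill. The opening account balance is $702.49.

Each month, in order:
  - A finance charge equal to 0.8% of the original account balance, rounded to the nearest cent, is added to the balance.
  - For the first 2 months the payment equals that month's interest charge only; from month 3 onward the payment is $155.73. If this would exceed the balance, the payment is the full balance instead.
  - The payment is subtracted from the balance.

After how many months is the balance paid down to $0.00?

Month 1: opening $702.49; interest $5.62 → $708.11; payment $5.62; balance $702.49
Month 2: opening $702.49; interest $5.62 → $708.11; payment $5.62; balance $702.49
Month 3: opening $702.49; interest $5.62 → $708.11; payment $155.73; balance $552.38
Month 4: opening $552.38; interest $5.62 → $558.00; payment $155.73; balance $402.27
Month 5: opening $402.27; interest $5.62 → $407.89; payment $155.73; balance $252.16
Month 6: opening $252.16; interest $5.62 → $257.78; payment $155.73; balance $102.05
Month 7: opening $102.05; interest $5.62 → $107.67; payment $107.67; balance $0.00
Balance reaches $0.00 in month 7.

7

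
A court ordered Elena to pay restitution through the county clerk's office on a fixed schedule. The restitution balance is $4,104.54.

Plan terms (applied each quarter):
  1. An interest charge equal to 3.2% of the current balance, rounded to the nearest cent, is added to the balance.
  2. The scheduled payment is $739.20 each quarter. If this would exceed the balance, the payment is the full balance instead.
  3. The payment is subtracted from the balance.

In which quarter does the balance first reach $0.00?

Quarter 1: opening $4,104.54; interest $131.35 → $4,235.89; payment $739.20; balance $3,496.69
Quarter 2: opening $3,496.69; interest $111.89 → $3,608.58; payment $739.20; balance $2,869.38
Quarter 3: opening $2,869.38; interest $91.82 → $2,961.20; payment $739.20; balance $2,222.00
Quarter 4: opening $2,222.00; interest $71.10 → $2,293.10; payment $739.20; balance $1,553.90
Quarter 5: opening $1,553.90; interest $49.72 → $1,603.62; payment $739.20; balance $864.42
Quarter 6: opening $864.42; interest $27.66 → $892.08; payment $739.20; balance $152.88
Quarter 7: opening $152.88; interest $4.89 → $157.77; payment $157.77; balance $0.00
Balance reaches $0.00 in quarter 7.

7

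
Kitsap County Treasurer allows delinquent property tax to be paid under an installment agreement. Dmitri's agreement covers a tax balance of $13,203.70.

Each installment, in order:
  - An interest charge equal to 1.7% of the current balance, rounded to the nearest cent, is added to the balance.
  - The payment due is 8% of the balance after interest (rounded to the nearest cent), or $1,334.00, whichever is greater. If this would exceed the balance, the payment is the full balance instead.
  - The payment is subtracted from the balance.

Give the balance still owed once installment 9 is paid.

# | Opening | Interest | Payment | End bal
1 | $13,203.70 | $224.46 | $1,334.00 | $12,094.16
2 | $12,094.16 | $205.60 | $1,334.00 | $10,965.76
3 | $10,965.76 | $186.42 | $1,334.00 | $9,818.18
4 | $9,818.18 | $166.91 | $1,334.00 | $8,651.09
5 | $8,651.09 | $147.07 | $1,334.00 | $7,464.16
6 | $7,464.16 | $126.89 | $1,334.00 | $6,257.05
7 | $6,257.05 | $106.37 | $1,334.00 | $5,029.42
8 | $5,029.42 | $85.50 | $1,334.00 | $3,780.92
9 | $3,780.92 | $64.28 | $1,334.00 | $2,511.20

$2,511.20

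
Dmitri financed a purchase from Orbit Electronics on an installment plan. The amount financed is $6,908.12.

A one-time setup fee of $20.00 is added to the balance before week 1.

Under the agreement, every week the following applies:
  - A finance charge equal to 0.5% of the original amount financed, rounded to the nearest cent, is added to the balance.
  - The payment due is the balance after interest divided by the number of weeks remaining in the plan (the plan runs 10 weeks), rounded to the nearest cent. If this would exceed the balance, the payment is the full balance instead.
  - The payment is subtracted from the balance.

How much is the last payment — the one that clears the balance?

Week 1: $6,928.12 +$34.54 interest = $6,962.66; pay $696.27 → $6,266.39
Week 2: $6,266.39 +$34.54 interest = $6,300.93; pay $700.10 → $5,600.83
Week 3: $5,600.83 +$34.54 interest = $5,635.37; pay $704.42 → $4,930.95
Week 4: $4,930.95 +$34.54 interest = $4,965.49; pay $709.36 → $4,256.13
Week 5: $4,256.13 +$34.54 interest = $4,290.67; pay $715.11 → $3,575.56
Week 6: $3,575.56 +$34.54 interest = $3,610.10; pay $722.02 → $2,888.08
Week 7: $2,888.08 +$34.54 interest = $2,922.62; pay $730.66 → $2,191.96
Week 8: $2,191.96 +$34.54 interest = $2,226.50; pay $742.17 → $1,484.33
Week 9: $1,484.33 +$34.54 interest = $1,518.87; pay $759.44 → $759.43
Week 10: $759.43 +$34.54 interest = $793.97; pay $793.97 → $0.00

$793.97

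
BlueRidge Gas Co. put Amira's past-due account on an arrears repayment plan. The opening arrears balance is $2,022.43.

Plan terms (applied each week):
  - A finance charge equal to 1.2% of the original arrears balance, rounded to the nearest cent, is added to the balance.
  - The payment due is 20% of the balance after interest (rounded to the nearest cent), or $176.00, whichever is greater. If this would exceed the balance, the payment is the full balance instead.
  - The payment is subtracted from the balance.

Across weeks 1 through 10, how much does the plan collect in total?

Week 1: opening $2,022.43; interest $24.27 → $2,046.70; payment $409.34; balance $1,637.36
Week 2: opening $1,637.36; interest $24.27 → $1,661.63; payment $332.33; balance $1,329.30
Week 3: opening $1,329.30; interest $24.27 → $1,353.57; payment $270.71; balance $1,082.86
Week 4: opening $1,082.86; interest $24.27 → $1,107.13; payment $221.43; balance $885.70
Week 5: opening $885.70; interest $24.27 → $909.97; payment $181.99; balance $727.98
Week 6: opening $727.98; interest $24.27 → $752.25; payment $176.00; balance $576.25
Week 7: opening $576.25; interest $24.27 → $600.52; payment $176.00; balance $424.52
Week 8: opening $424.52; interest $24.27 → $448.79; payment $176.00; balance $272.79
Week 9: opening $272.79; interest $24.27 → $297.06; payment $176.00; balance $121.06
Week 10: opening $121.06; interest $24.27 → $145.33; payment $145.33; balance $0.00
Total paid: $2,265.13

$2,265.13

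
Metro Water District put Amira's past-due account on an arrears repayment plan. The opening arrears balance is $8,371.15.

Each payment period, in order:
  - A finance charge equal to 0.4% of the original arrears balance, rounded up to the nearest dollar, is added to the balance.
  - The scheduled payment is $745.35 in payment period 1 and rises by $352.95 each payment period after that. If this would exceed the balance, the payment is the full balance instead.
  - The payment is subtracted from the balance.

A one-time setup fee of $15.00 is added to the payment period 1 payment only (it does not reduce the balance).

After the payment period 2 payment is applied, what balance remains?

# | Opening | Interest | Payment | Fee | End bal
1 | $8,371.15 | $34.00 | $745.35 | $15.00 | $7,659.80
2 | $7,659.80 | $34.00 | $1,098.30 | — | $6,595.50

$6,595.50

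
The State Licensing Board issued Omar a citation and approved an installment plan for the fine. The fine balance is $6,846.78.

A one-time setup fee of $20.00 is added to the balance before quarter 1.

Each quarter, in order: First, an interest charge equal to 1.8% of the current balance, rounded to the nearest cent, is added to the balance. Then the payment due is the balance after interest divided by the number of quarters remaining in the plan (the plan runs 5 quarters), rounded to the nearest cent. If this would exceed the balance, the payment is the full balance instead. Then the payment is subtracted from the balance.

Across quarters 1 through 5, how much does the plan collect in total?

# | Opening | Interest | Payment | End bal
1 | $6,866.78 | $123.60 | $1,398.08 | $5,592.30
2 | $5,592.30 | $100.66 | $1,423.24 | $4,269.72
3 | $4,269.72 | $76.85 | $1,448.86 | $2,897.71
4 | $2,897.71 | $52.16 | $1,474.94 | $1,474.93
5 | $1,474.93 | $26.55 | $1,501.48 | $0.00
Total paid: $7,246.60

$7,246.60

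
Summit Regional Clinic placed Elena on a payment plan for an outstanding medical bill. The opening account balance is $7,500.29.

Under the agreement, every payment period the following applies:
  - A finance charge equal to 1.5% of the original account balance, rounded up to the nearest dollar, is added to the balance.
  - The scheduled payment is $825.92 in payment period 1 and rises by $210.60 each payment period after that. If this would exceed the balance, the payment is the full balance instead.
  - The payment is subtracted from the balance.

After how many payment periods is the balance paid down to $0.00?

Payment period 1: opening $7,500.29; interest $113.00 → $7,613.29; payment $825.92; balance $6,787.37
Payment period 2: opening $6,787.37; interest $113.00 → $6,900.37; payment $1,036.52; balance $5,863.85
Payment period 3: opening $5,863.85; interest $113.00 → $5,976.85; payment $1,247.12; balance $4,729.73
Payment period 4: opening $4,729.73; interest $113.00 → $4,842.73; payment $1,457.72; balance $3,385.01
Payment period 5: opening $3,385.01; interest $113.00 → $3,498.01; payment $1,668.32; balance $1,829.69
Payment period 6: opening $1,829.69; interest $113.00 → $1,942.69; payment $1,878.92; balance $63.77
Payment period 7: opening $63.77; interest $113.00 → $176.77; payment $176.77; balance $0.00
Balance reaches $0.00 in payment period 7.

7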